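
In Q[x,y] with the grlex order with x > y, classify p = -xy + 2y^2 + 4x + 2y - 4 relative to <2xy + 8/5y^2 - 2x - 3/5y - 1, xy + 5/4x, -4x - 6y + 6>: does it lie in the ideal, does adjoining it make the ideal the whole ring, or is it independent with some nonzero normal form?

First compute the reduced Gröbner basis of I by Buchberger's algorithm.
f_1 = 2xy + 8/5y^2 - 2x - 3/5y - 1, LT = xy.
f_2 = xy + 5/4x, LT = xy.
f_3 = -4x - 6y + 6, LT = x.

S(f_1,f_2): lcm = xy. S = 4/5y^2 - 9/4x - 3/10y - 1/2.
  reduce S modulo (f_1, f_2, f_3):
  remainder 4/5y^2 + 123/40y - 31/8 ≠ 0; add h_4 = 4/5y^2 + 123/40y - 31/8 to the basis.

S(f_1,f_3): lcm = xy. S = -7/10y^2 - x + 6/5y - 1/2.
  reduce S modulo (f_1, f_2, f_3, h_4):
  remainder 345/64y - 345/64 ≠ 0; add h_5 = 345/64y - 345/64 to the basis.

The other S-polynomials (S(f_2,f_3), S(f_1,h_4), S(f_2,h_4), S(f_3,h_4), S(f_1,h_5), S(f_2,h_5), S(f_3,h_5), S(h_4,h_5)) all reduce to 0 modulo the current basis, so we have a Gröbner basis.
Inter-reduce: drop elements whose leading term is divisible by another's, tail-reduce, and make monic.
Reduced Gröbner basis: {x, y - 1}.
Label its elements g_1 = x, g_2 = y - 1.

Reduce p = -xy + 2y^2 + 4x + 2y - 4 modulo G:
  leading term xy: subtract (-y)·g_1 from -xy + 2y^2 + 4x + 2y - 4 → 2y^2 + 4x + 2y - 4
  leading term y^2: subtract (2y)·g_2 from 2y^2 + 4x + 2y - 4 → 4x + 4y - 4
  leading term x: subtract (4)·g_1 from 4x + 4y - 4 → 4y - 4
  leading term y: subtract (4)·g_2 from 4y - 4 → 0
  normal form = 0.
Since the normal form is 0, p ∈ I.

-xy + 2y^2 + 4x + 2y - 4 lies in I (it reduces to 0).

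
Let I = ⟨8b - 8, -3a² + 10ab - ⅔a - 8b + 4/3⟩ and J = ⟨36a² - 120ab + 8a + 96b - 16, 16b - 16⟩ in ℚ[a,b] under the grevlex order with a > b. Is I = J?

Since reduced Gröbner bases are canonical representatives of ideals under a given ordering, it suffices to compute and compare them.
Buchberger on the first generating set:
f_1 = 8b - 8, LT = b.
f_2 = -3a² + 10ab - ⅔a - 8b + 4/3, LT = a².

S(f_1,f_2): leading monomials are coprime, so the S-polynomial reduces to 0 (Buchberger's first criterion).
Every S-polynomial of the final basis reduces to 0, so we have a Gröbner basis.
Inter-reduce: drop elements whose leading term is divisible by another's, tail-reduce, and make monic.
Reduced Gröbner basis: {a² - 28/9a + 20/9, b - 1}.

Buchberger on the second generating set:
h_1 = 36a² - 120ab + 8a + 96b - 16, LT = a².
h_2 = 16b - 16, LT = b.

S(h_1,h_2): leading monomials are coprime, so the S-polynomial reduces to 0 (Buchberger's first criterion).
Every S-polynomial of the final basis reduces to 0, so we have a Gröbner basis.
Inter-reduce: drop elements whose leading term is divisible by another's, tail-reduce, and make monic.
Reduced Gröbner basis: {a² - 28/9a + 20/9, b - 1}.

These coincide, so the ideals are equal.

Yes, the ideals are equal.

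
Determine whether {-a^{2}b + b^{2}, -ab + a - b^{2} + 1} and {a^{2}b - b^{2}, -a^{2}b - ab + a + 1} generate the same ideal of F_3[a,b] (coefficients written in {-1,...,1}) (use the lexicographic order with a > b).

Yes, the ideals are equal.

For a fixed monomial order, each ideal has a unique reduced Gröbner basis; comparing bases decides equality.
Buchberger on the first generating set:
f_1 = -a^{2}b + b^{2}, LT = a^{2}b.
f_2 = -ab + a - b^{2} + 1, LT = ab.

S(f_1,f_2): lcm = a^{2}b. S = a^{2} - ab^{2} + a - b^{2}.
  leading term a^{2}: no divisor's leading term divides it; move a^{2} to the remainder.
  leading term ab^{2}: subtract (b)·f_2 from -ab^{2} + a - b^{2} → -ab + a + b^{3} - b^{2} - b
  leading term ab: subtract (1)·f_2 from -ab + a + b^{3} - b^{2} - b → b^{3} - b - 1
  leading term b^{3}: no divisor's leading term divides it; move b^{3} to the remainder.
  leading term b: no divisor's leading term divides it; move -b to the remainder.
  leading term 1: no divisor's leading term divides it; move -1 to the remainder.
  remainder a^{2} + b^{3} - b - 1 ≠ 0; add g_3 = a^{2} + b^{3} - b - 1 to the basis.

S(f_1,g_3): lcm = a^{2}b. S = -b^{4} + b.
  leading term b^{4}: no divisor's leading term divides it; move -b^{4} to the remainder.
  leading term b: no divisor's leading term divides it; move b to the remainder.
  remainder -b^{4} + b ≠ 0; add g_4 = -b^{4} + b to the basis.

The other S-polynomials (S(f_2,g_3), S(f_1,g_4), S(f_2,g_4), S(g_3,g_4)) all reduce to 0 modulo the current basis, so we have a Gröbner basis.
Inter-reduce: drop elements whose leading term is divisible by another's, tail-reduce, and make monic.
Reduced Gröbner basis: {a^{2} + b^{3} - b - 1, ab - a + b^{2} - 1, b^{4} - b}.

Buchberger on the second generating set:
h_1 = a^{2}b - b^{2}, LT = a^{2}b.
h_2 = -a^{2}b - ab + a + 1, LT = a^{2}b.

S(h_1,h_2): lcm = a^{2}b. S = -ab + a - b^{2} + 1.
  leading term ab: no divisor's leading term divides it; move -ab to the remainder.
  leading term a: no divisor's leading term divides it; move a to the remainder.
  leading term b^{2}: no divisor's leading term divides it; move -b^{2} to the remainder.
  leading term 1: no divisor's leading term divides it; move 1 to the remainder.
  remainder -ab + a - b^{2} + 1 ≠ 0; add k_3 = -ab + a - b^{2} + 1 to the basis.

S(h_1,k_3): lcm = a^{2}b. S = a^{2} - ab^{2} + a - b^{2}.
  leading term a^{2}: no divisor's leading term divides it; move a^{2} to the remainder.
  leading term ab^{2}: subtract (b)·k_3 from -ab^{2} + a - b^{2} → -ab + a + b^{3} - b^{2} - b
  leading term ab: subtract (1)·k_3 from -ab + a + b^{3} - b^{2} - b → b^{3} - b - 1
  leading term b^{3}: no divisor's leading term divides it; move b^{3} to the remainder.
  leading term b: no divisor's leading term divides it; move -b to the remainder.
  leading term 1: no divisor's leading term divides it; move -1 to the remainder.
  remainder a^{2} + b^{3} - b - 1 ≠ 0; add k_4 = a^{2} + b^{3} - b - 1 to the basis.

S(h_1,k_4): lcm = a^{2}b. S = -b^{4} + b.
  leading term b^{4}: no divisor's leading term divides it; move -b^{4} to the remainder.
  leading term b: no divisor's leading term divides it; move b to the remainder.
  remainder -b^{4} + b ≠ 0; add k_5 = -b^{4} + b to the basis.

The other S-polynomials (S(h_2,k_3), S(h_2,k_4), S(k_3,k_4), S(h_1,k_5), S(h_2,k_5), S(k_3,k_5), S(k_4,k_5)) all reduce to 0 modulo the current basis, so we have a Gröbner basis.
Inter-reduce: drop elements whose leading term is divisible by another's, tail-reduce, and make monic.
Reduced Gröbner basis: {a^{2} + b^{3} - b - 1, ab - a + b^{2} - 1, b^{4} - b}.

The two bases agree; hence the ideals are identical.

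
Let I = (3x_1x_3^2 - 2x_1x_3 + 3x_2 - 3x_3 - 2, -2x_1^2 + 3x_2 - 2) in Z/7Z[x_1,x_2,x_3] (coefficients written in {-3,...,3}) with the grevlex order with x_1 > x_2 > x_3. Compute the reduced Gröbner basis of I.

f_1 = 3x_1x_3^2 - 2x_1x_3 + 3x_2 - 3x_3 - 2, LT = x_1x_3^2.
f_2 = -2x_1^2 + 3x_2 - 2, LT = x_1^2.

S(f_1,f_2): lcm = x_1^2x_3^2. S = -3x_1^2x_3 - 2x_2x_3^2 + x_1x_2 - x_1x_3 - x_3^2 - 3x_1.
  leading term x_1^2x_3: subtract (-2x_3)·f_2 from -3x_1^2x_3 - 2x_2x_3^2 + x_1x_2 - x_1x_3 - x_3^2 - 3x_1 → -2x_2x_3^2 + x_1x_2 - x_1x_3 - x_2x_3 - x_3^2 - 3x_1 + 3x_3
  leading term x_2x_3^2: no divisor's leading term divides it; move -2x_2x_3^2 to the remainder.
  leading term x_1x_2: no divisor's leading term divides it; move x_1x_2 to the remainder.
  leading term x_1x_3: no divisor's leading term divides it; move -x_1x_3 to the remainder.
  leading term x_2x_3: no divisor's leading term divides it; move -x_2x_3 to the remainder.
  leading term x_3^2: no divisor's leading term divides it; move -x_3^2 to the remainder.
  leading term x_1: no divisor's leading term divides it; move -3x_1 to the remainder.
  leading term x_3: no divisor's leading term divides it; move 3x_3 to the remainder.
  remainder -2x_2x_3^2 + x_1x_2 - x_1x_3 - x_2x_3 - x_3^2 - 3x_1 + 3x_3 ≠ 0; add g_3 = -2x_2x_3^2 + x_1x_2 - x_1x_3 - x_2x_3 - x_3^2 - 3x_1 + 3x_3 to the basis.

The other S-polynomials (S(f_1,g_3), S(f_2,g_3)) all reduce to 0 modulo the current basis, so we have a Gröbner basis.

G = {x_1x_3^2 - 3x_1x_3 + x_2 - x_3 - 3, x_2x_3^2 + 3x_1x_2 - 3x_1x_3 - 3x_2x_3 - 3x_3^2 - 2x_1 + 2x_3, x_1^2 + 2x_2 + 1}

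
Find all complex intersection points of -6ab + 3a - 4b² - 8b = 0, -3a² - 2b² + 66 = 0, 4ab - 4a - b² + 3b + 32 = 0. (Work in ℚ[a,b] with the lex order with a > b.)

{(-4, 3)}

Compute a lex Gröbner basis by Buchberger's algorithm.
f_1 = -6ab + 3a - 4b² - 8b, LT = ab.
f_2 = -3a² - 2b² + 66, LT = a².
f_3 = 4ab - 4a - b² + 3b + 32, LT = ab.

S(f_1,f_2): lcm = a²b. S = -½a² + ⅔ab² + 4/3ab - ⅔b³ + 22b.
  reduce S modulo (f_1, f_2, f_3):
  remainder ⅚a - 10/9b³ - 5/3b² + 178/9b - 11 ≠ 0; add h_4 = ⅚a - 10/9b³ - 5/3b² + 178/9b - 11 to the basis.

S(f_1,f_3): lcm = ab. S = ½a + 11/12b² + 7/12b - 8.
  reduce S modulo (f_1, f_2, f_3, h_4):
  remainder ⅔b³ + 23/12b² - 677/60b - 7/5 ≠ 0; add h_5 = ⅔b³ + 23/12b² - 677/60b - 7/5 to the basis.

S(f_2,f_3): lcm = a²b. S = a² + ¼ab² - ¾ab - 8a + ⅔b³ - 22b.
  reduce S modulo (f_1, f_2, f_3, h_4, h_5):
  remainder 423/32b² - 481/160b - 2199/20 ≠ 0; add h_6 = 423/32b² - 481/160b - 2199/20 to the basis.

S(f_1,h_4): lcm = ab. S = -½a + 4/3b⁴ + 2b³ - 346/15b² + 218/15b.
  reduce S modulo (f_1, f_2, f_3, h_4, h_5, h_6):
  remainder -99989/8460b + 99989/2820 ≠ 0; add h_7 = -99989/8460b + 99989/2820 to the basis.

The other S-polynomials (S(f_2,h_4), S(f_3,h_4), S(f_1,h_5), S(f_2,h_5), S(f_3,h_5), S(h_4,h_5), S(f_1,h_6), S(f_2,h_6), S(f_3,h_6), S(h_4,h_6), S(h_5,h_6), S(f_1,h_7), S(f_2,h_7), S(f_3,h_7), S(h_4,h_7), S(h_5,h_7), S(h_6,h_7)) all reduce to 0 modulo the current basis, so we have a Gröbner basis.
Inter-reduce: drop elements whose leading term is divisible by another's, tail-reduce, and make monic.
Reduced Gröbner basis: {a + 4, b - 3}.

Elimination: the polynomial b - 3 lies in the elimination ideal for b, so b ∈ {3}. For each such b, the remaining basis elements (now univariate) give the rest of the solution.
  b = 3: the earlier basis element becomes a + 4 = 0, giving a = -4 — point (-4, 3).
A lex Gröbner basis triangularizes the system, enabling back-substitution.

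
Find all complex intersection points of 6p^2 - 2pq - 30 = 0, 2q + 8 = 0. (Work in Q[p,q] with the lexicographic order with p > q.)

Compute a lex Gröbner basis by Buchberger's algorithm.
f_1 = 6p^2 - 2pq - 30, LT = p^2.
f_2 = 2q + 8, LT = q.

The S-polynomials (S(f_1,f_2)) all reduce to 0 modulo the current basis, so we have a Gröbner basis.
Inter-reduce: drop elements whose leading term is divisible by another's, tail-reduce, and make monic.
Reduced Gröbner basis: {p^2 + 4/3p - 5, q + 4}.

From the last basis element, q + 4 = 0, so q takes values in {-4}. Each choice, substituted upward through the basis, yields the corresponding point(s) of the solution set.
  q = -4: the earlier basis element becomes p^2 + 4/3p - 5 = 0, giving p = -3, 5/3 — points (-3, -4), (5/3, -4).
A lex Gröbner basis triangularizes the system, enabling back-substitution.

{(-3, -4), (5/3, -4)}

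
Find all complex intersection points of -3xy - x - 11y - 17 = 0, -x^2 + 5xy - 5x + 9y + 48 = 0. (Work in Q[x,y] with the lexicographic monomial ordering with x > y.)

{(3, -1), (-25/3, 13/21), (-5, 3)}

Compute a lex Gröbner basis by Buchberger's algorithm.
f_1 = -3xy - x - 11y - 17, LT = xy.
f_2 = -x^2 + 5xy - 5x + 9y + 48, LT = x^2.

S(f_1,f_2): lcm = x^2y. S = 1/3x^2 + 5xy^2 - 4/3xy + 17/3x + 9y^2 + 48y.
  leading term x^2: subtract (-1/3)·f_2 from 1/3x^2 + 5xy^2 - 4/3xy + 17/3x + 9y^2 + 48y → 5xy^2 + 1/3xy + 4x + 9y^2 + 51y + 16
  leading term xy^2: subtract (-5/3y)·f_1 from 5xy^2 + 1/3xy + 4x + 9y^2 + 51y + 16 → -4/3xy + 4x - 28/3y^2 + 68/3y + 16
  leading term xy: subtract (4/9)·f_1 from -4/3xy + 4x - 28/3y^2 + 68/3y + 16 → 40/9x - 28/3y^2 + 248/9y + 212/9
  leading term x: no divisor's leading term divides it; move 40/9x to the remainder.
  leading term y^2: no divisor's leading term divides it; move -28/3y^2 to the remainder.
  leading term y: no divisor's leading term divides it; move 248/9y to the remainder.
  leading term 1: no divisor's leading term divides it; move 212/9 to the remainder.
  remainder 40/9x - 28/3y^2 + 248/9y + 212/9 ≠ 0; add h_3 = 40/9x - 28/3y^2 + 248/9y + 212/9 to the basis.

S(f_1,h_3): lcm = xy. S = 1/3x + 21/10y^3 - 31/5y^2 - 49/30y + 17/3.
  leading term x: subtract (3/40)·h_3 from 1/3x + 21/10y^3 - 31/5y^2 - 49/30y + 17/3 → 21/10y^3 - 11/2y^2 - 37/10y + 39/10
  leading term y^3: no divisor's leading term divides it; move 21/10y^3 to the remainder.
  leading term y^2: no divisor's leading term divides it; move -11/2y^2 to the remainder.
  leading term y: no divisor's leading term divides it; move -37/10y to the remainder.
  leading term 1: no divisor's leading term divides it; move 39/10 to the remainder.
  remainder 21/10y^3 - 11/2y^2 - 37/10y + 39/10 ≠ 0; add h_4 = 21/10y^3 - 11/2y^2 - 37/10y + 39/10 to the basis.

The other S-polynomials (S(f_2,h_3), S(f_1,h_4), S(f_2,h_4), S(h_3,h_4)) all reduce to 0 modulo the current basis, so we have a Gröbner basis.
Inter-reduce: drop elements whose leading term is divisible by another's, tail-reduce, and make monic.
Reduced Gröbner basis: {x - 21/10y^2 + 31/5y + 53/10, y^3 - 55/21y^2 - 37/21y + 13/7}.

Since the basis is lex-ordered, y^3 - 55/21y^2 - 37/21y + 13/7 is univariate in y. Its roots are {-1, 13/21, 3}. Back-substituting each root into the other basis elements fixes the other coordinates.
  y = -1: the earlier basis element becomes x - 3 = 0, giving x = 3 — point (3, -1).
  y = 13/21: the earlier basis element becomes x + 25/3 = 0, giving x = -25/3 — point (-25/3, 13/21).
  y = 3: the earlier basis element becomes x + 5 = 0, giving x = -5 — point (-5, 3).
Each listed point satisfies every original equation (direct substitution).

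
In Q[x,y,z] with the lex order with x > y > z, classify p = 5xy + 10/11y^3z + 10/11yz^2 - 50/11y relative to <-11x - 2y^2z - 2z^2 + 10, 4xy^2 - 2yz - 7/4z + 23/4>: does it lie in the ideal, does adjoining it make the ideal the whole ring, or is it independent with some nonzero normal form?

5xy + 10/11y^3z + 10/11yz^2 - 50/11y lies in I (it reduces to 0).

First compute the reduced Gröbner basis of I by Buchberger's algorithm.
f_1 = -11x - 2y^2z - 2z^2 + 10, LT = x.
f_2 = 4xy^2 - 2yz - 7/4z + 23/4, LT = xy^2.

S(f_1,f_2): lcm = xy^2. S = 2/11y^4z + 2/11y^2z^2 - 10/11y^2 + 1/2yz + 7/16z - 23/16.
  reduce S modulo (f_1, f_2):
  remainder 2/11y^4z + 2/11y^2z^2 - 10/11y^2 + 1/2yz + 7/16z - 23/16 ≠ 0; add h_3 = 2/11y^4z + 2/11y^2z^2 - 10/11y^2 + 1/2yz + 7/16z - 23/16 to the basis.

The other S-polynomials (S(f_1,h_3), S(f_2,h_3)) all reduce to 0 modulo the current basis, so we have a Gröbner basis.
Inter-reduce: drop elements whose leading term is divisible by another's, tail-reduce, and make monic.
Reduced Gröbner basis: {x + 2/11y^2z + 2/11z^2 - 10/11, y^4z + y^2z^2 - 5y^2 + 11/4yz + 77/32z - 253/32}.
Label its elements g_1 = x + 2/11y^2z + 2/11z^2 - 10/11, g_2 = y^4z + y^2z^2 - 5y^2 + 11/4yz + 77/32z - 253/32.

Reduce p = 5xy + 10/11y^3z + 10/11yz^2 - 50/11y modulo G:
  leading term xy: subtract (5y)·g_1 from 5xy + 10/11y^3z + 10/11yz^2 - 50/11y → 0
  normal form = 0.
Since the normal form is 0, p ∈ I.

The remainder on division by a Gröbner basis is unique — it is the normal form.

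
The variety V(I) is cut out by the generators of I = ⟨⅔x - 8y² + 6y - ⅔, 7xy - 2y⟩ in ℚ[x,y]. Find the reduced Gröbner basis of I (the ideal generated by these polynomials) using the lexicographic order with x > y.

G = {x - 12y² + 9y - 1, y³ - ¾y² + 5/84y}

Buchberger's algorithm terminates because the ascending chain of leading-term ideals stabilizes.

f_1 = ⅔x - 8y² + 6y - ⅔, LT = x.
f_2 = 7xy - 2y, LT = xy.

S(f_1,f_2): lcm = xy. S = -12y³ + 9y² - 5/7y.
  leading term y³: no divisor's leading term divides it; move -12y³ to the remainder.
  leading term y²: no divisor's leading term divides it; move 9y² to the remainder.
  leading term y: no divisor's leading term divides it; move -5/7y to the remainder.
  remainder -12y³ + 9y² - 5/7y ≠ 0; add g_3 = -12y³ + 9y² - 5/7y to the basis.

The other S-polynomials (S(f_1,g_3), S(f_2,g_3)) all reduce to 0 modulo the current basis, so we have a Gröbner basis.
Inter-reduce: drop elements whose leading term is divisible by another's, tail-reduce, and make monic.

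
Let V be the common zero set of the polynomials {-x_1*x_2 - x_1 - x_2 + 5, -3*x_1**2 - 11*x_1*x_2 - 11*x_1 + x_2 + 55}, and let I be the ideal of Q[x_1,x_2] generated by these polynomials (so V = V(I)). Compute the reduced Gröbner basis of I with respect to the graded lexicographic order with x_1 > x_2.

This is the nonlinear analogue of row-reducing a linear system.

f_1 = -x_1*x_2 - x_1 - x_2 + 5, LT = x_1*x_2.
f_2 = -3*x_1**2 - 11*x_1*x_2 - 11*x_1 + x_2 + 55, LT = x_1**2.

S(f_1,f_2): lcm = x_1**2*x_2. S = -11/3*x_1*x_2**2 + x_1**2 - 8/3*x_1*x_2 + 1/3*x_2**2 - 5*x_1 + 55/3*x_2.
  leading term x_1*x_2**2: subtract (11/3*x_2)·f_1 from -11/3*x_1*x_2**2 + x_1**2 - 8/3*x_1*x_2 + 1/3*x_2**2 - 5*x_1 + 55/3*x_2 → x_1**2 + x_1*x_2 + 4*x_2**2 - 5*x_1
  leading term x_1**2: subtract (-1/3)·f_2 from x_1**2 + x_1*x_2 + 4*x_2**2 - 5*x_1 → -8/3*x_1*x_2 + 4*x_2**2 - 26/3*x_1 + 1/3*x_2 + 55/3
  leading term x_1*x_2: subtract (8/3)·f_1 from -8/3*x_1*x_2 + 4*x_2**2 - 26/3*x_1 + 1/3*x_2 + 55/3 → 4*x_2**2 - 6*x_1 + 3*x_2 + 5
  leading term x_2**2: no divisor's leading term divides it; move 4*x_2**2 to the remainder.
  leading term x_1: no divisor's leading term divides it; move -6*x_1 to the remainder.
  leading term x_2: no divisor's leading term divides it; move 3*x_2 to the remainder.
  leading term 1: no divisor's leading term divides it; move 5 to the remainder.
  remainder 4*x_2**2 - 6*x_1 + 3*x_2 + 5 ≠ 0; add g_3 = 4*x_2**2 - 6*x_1 + 3*x_2 + 5 to the basis.

S(f_1,g_3): lcm = x_1*x_2**2. S = 3/2*x_1**2 + 1/4*x_1*x_2 + x_2**2 - 5/4*x_1 - 5*x_2.
  leading term x_1**2: subtract (-1/2)·f_2 from 3/2*x_1**2 + 1/4*x_1*x_2 + x_2**2 - 5/4*x_1 - 5*x_2 → -21/4*x_1*x_2 + x_2**2 - 27/4*x_1 - 9/2*x_2 + 55/2
  leading term x_1*x_2: subtract (21/4)·f_1 from -21/4*x_1*x_2 + x_2**2 - 27/4*x_1 - 9/2*x_2 + 55/2 → x_2**2 - 3/2*x_1 + 3/4*x_2 + 5/4
  leading term x_2**2: subtract (1/4)·g_3 from x_2**2 - 3/2*x_1 + 3/4*x_2 + 5/4 → 0
  remainder 0.

S(f_2,g_3): leading monomials are coprime, so the S-polynomial reduces to 0 (Buchberger's first criterion).
Every S-polynomial of the final basis reduces to 0, so we have a Gröbner basis.

G = {x_1**2 - 4*x_2, x_1*x_2 + x_1 + x_2 - 5, x_2**2 - 3/2*x_1 + 3/4*x_2 + 5/4}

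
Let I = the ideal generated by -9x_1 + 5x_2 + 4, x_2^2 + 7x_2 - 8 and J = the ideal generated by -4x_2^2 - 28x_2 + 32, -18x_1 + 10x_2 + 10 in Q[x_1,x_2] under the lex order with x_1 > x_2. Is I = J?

Equality of ideals is decidable: compute both reduced Gröbner bases (unique for the ordering) and check whether they agree.
Buchberger on the first generating set:
f_1 = -9x_1 + 5x_2 + 4, LT = x_1.
f_2 = x_2^2 + 7x_2 - 8, LT = x_2^2.

S(f_1,f_2): leading monomials are coprime, so the S-polynomial reduces to 0 (Buchberger's first criterion).
Every S-polynomial of the final basis reduces to 0, so we have a Gröbner basis.
Inter-reduce: drop elements whose leading term is divisible by another's, tail-reduce, and make monic.
Reduced Gröbner basis: {x_1 - 5/9x_2 - 4/9, x_2^2 + 7x_2 - 8}.

Buchberger on the second generating set:
h_1 = -4x_2^2 - 28x_2 + 32, LT = x_2^2.
h_2 = -18x_1 + 10x_2 + 10, LT = x_1.

S(h_1,h_2): leading monomials are coprime, so the S-polynomial reduces to 0 (Buchberger's first criterion).
Every S-polynomial of the final basis reduces to 0, so we have a Gröbner basis.
Inter-reduce: drop elements whose leading term is divisible by another's, tail-reduce, and make monic.
Reduced Gröbner basis: {x_1 - 5/9x_2 - 5/9, x_2^2 + 7x_2 - 8}.

The bases are distinct; the ideals are different.

No, the ideals differ.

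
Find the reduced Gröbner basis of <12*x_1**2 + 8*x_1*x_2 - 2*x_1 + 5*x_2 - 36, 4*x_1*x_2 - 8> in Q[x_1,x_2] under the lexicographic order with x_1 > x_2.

This is the nonlinear analogue of row-reducing a linear system.

f_1 = 12*x_1**2 + 8*x_1*x_2 - 2*x_1 + 5*x_2 - 36, LT = x_1**2.
f_2 = 4*x_1*x_2 - 8, LT = x_1*x_2.

S(f_1,f_2): lcm = x_1**2*x_2. S = 2/3*x_1*x_2**2 - 1/6*x_1*x_2 + 2*x_1 + 5/12*x_2**2 - 3*x_2.
  reduce S modulo (f_1, f_2):
  remainder 2*x_1 + 5/12*x_2**2 - 5/3*x_2 - 1/3 ≠ 0; add g_3 = 2*x_1 + 5/12*x_2**2 - 5/3*x_2 - 1/3 to the basis.

S(f_2,g_3): lcm = x_1*x_2. S = -5/24*x_2**3 + 5/6*x_2**2 + 1/6*x_2 - 2.
  reduce S modulo (f_1, f_2, g_3):
  remainder -5/24*x_2**3 + 5/6*x_2**2 + 1/6*x_2 - 2 ≠ 0; add g_4 = -5/24*x_2**3 + 5/6*x_2**2 + 1/6*x_2 - 2 to the basis.

The other S-polynomials (S(f_1,g_3), S(f_1,g_4), S(f_2,g_4), S(g_3,g_4)) all reduce to 0 modulo the current basis, so we have a Gröbner basis.
Inter-reduce: drop elements whose leading term is divisible by another's, tail-reduce, and make monic.

G = {x_1 + 5/24*x_2**2 - 5/6*x_2 - 1/6, x_2**3 - 4*x_2**2 - 4/5*x_2 + 48/5}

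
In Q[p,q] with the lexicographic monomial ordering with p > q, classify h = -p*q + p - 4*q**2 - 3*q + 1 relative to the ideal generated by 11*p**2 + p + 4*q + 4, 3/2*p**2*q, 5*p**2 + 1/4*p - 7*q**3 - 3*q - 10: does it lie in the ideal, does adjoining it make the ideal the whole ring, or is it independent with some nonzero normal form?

First compute the reduced Gröbner basis of I by Buchberger's algorithm.
f_1 = 11*p**2 + p + 4*q + 4, LT = p**2.
f_2 = 3/2*p**2*q, LT = p**2*q.
f_3 = 5*p**2 + 1/4*p - 7*q**3 - 3*q - 10, LT = p**2.

S(f_1,f_2): lcm = p**2*q. S = 1/11*p*q + 4/11*q**2 + 4/11*q.
  leading term p*q: no divisor's leading term divides it; move 1/11*p*q to the remainder.
  leading term q**2: no divisor's leading term divides it; move 4/11*q**2 to the remainder.
  leading term q: no divisor's leading term divides it; move 4/11*q to the remainder.
  remainder 1/11*p*q + 4/11*q**2 + 4/11*q ≠ 0; add k_4 = 1/11*p*q + 4/11*q**2 + 4/11*q to the basis.

S(f_1,f_3): lcm = p**2. S = 9/220*p + 7/5*q**3 + 53/55*q + 26/11.
  leading term p: no divisor's leading term divides it; move 9/220*p to the remainder.
  leading term q**3: no divisor's leading term divides it; move 7/5*q**3 to the remainder.
  leading term q: no divisor's leading term divides it; move 53/55*q to the remainder.
  leading term 1: no divisor's leading term divides it; move 26/11 to the remainder.
  remainder 9/220*p + 7/5*q**3 + 53/55*q + 26/11 ≠ 0; add k_5 = 9/220*p + 7/5*q**3 + 53/55*q + 26/11 to the basis.

S(f_2,f_3): lcm = p**2*q. S = -1/20*p*q + 7/5*q**4 + 3/5*q**2 + 2*q.
  leading term p*q: subtract (-11/20)·k_4 from -1/20*p*q + 7/5*q**4 + 3/5*q**2 + 2*q → 7/5*q**4 + 4/5*q**2 + 11/5*q
  leading term q**4: no divisor's leading term divides it; move 7/5*q**4 to the remainder.
  leading term q**2: no divisor's leading term divides it; move 4/5*q**2 to the remainder.
  leading term q: no divisor's leading term divides it; move 11/5*q to the remainder.
  remainder 7/5*q**4 + 4/5*q**2 + 11/5*q ≠ 0; add k_6 = 7/5*q**4 + 4/5*q**2 + 11/5*q to the basis.

S(f_1,k_4): lcm = p**2*q. S = -4*p*q**2 - 43/11*p*q + 4/11*q**2 + 4/11*q.
  leading term p*q**2: subtract (-44*q)·k_4 from -4*p*q**2 - 43/11*p*q + 4/11*q**2 + 4/11*q → -43/11*p*q + 16*q**3 + 180/11*q**2 + 4/11*q
  leading term p*q: subtract (-43)·k_4 from -43/11*p*q + 16*q**3 + 180/11*q**2 + 4/11*q → 16*q**3 + 32*q**2 + 16*q
  leading term q**3: no divisor's leading term divides it; move 16*q**3 to the remainder.
  leading term q**2: no divisor's leading term divides it; move 32*q**2 to the remainder.
  leading term q: no divisor's leading term divides it; move 16*q to the remainder.
  remainder 16*q**3 + 32*q**2 + 16*q ≠ 0; add k_7 = 16*q**3 + 32*q**2 + 16*q to the basis.

S(f_1,k_5): lcm = p**2. S = -308/9*p*q**3 - 212/9*p*q - 5711/99*p + 4/11*q + 4/11.
  leading term p*q**3: subtract (-3388/9*q**2)·k_4 from -308/9*p*q**3 - 212/9*p*q - 5711/99*p + 4/11*q + 4/11 → -212/9*p*q - 5711/99*p + 1232/9*q**4 + 1232/9*q**3 + 4/11*q + 4/11
  leading term p*q: subtract (-2332/9)·k_4 from -212/9*p*q - 5711/99*p + 1232/9*q**4 + 1232/9*q**3 + 4/11*q + 4/11 → -5711/99*p + 1232/9*q**4 + 1232/9*q**3 + 848/9*q**2 + 9364/99*q + 4/11
  leading term p: subtract (-114220/81)·k_5 from -5711/99*p + 1232/9*q**4 + 1232/9*q**3 + 848/9*q**2 + 9364/99*q + 4/11 → 1232/9*q**4 + 170996/81*q**3 + 848/9*q**2 + 117728/81*q + 270004/81
  leading term q**4: subtract (880/9)·k_6 from 1232/9*q**4 + 170996/81*q**3 + 848/9*q**2 + 117728/81*q + 270004/81 → 170996/81*q**3 + 16*q**2 + 100304/81*q + 270004/81
  leading term q**3: subtract (42749/324)·k_7 from 170996/81*q**3 + 16*q**2 + 100304/81*q + 270004/81 → -340696/81*q**2 - 23564/27*q + 270004/81
  leading term q**2: no divisor's leading term divides it; move -340696/81*q**2 to the remainder.
  leading term q: no divisor's leading term divides it; move -23564/27*q to the remainder.
  leading term 1: no divisor's leading term divides it; move 270004/81 to the remainder.
  remainder -340696/81*q**2 - 23564/27*q + 270004/81 ≠ 0; add k_8 = -340696/81*q**2 - 23564/27*q + 270004/81 to the basis.

S(k_4,k_7): lcm = p*q**3. S = -2*p*q**2 - p*q + 4*q**4 + 4*q**3.
  leading term p*q**2: subtract (-22*q)·k_4 from -2*p*q**2 - p*q + 4*q**4 + 4*q**3 → -p*q + 4*q**4 + 12*q**3 + 8*q**2
  leading term p*q: subtract (-11)·k_4 from -p*q + 4*q**4 + 12*q**3 + 8*q**2 → 4*q**4 + 12*q**3 + 12*q**2 + 4*q
  leading term q**4: subtract (20/7)·k_6 from 4*q**4 + 12*q**3 + 12*q**2 + 4*q → 12*q**3 + 68/7*q**2 - 16/7*q
  leading term q**3: subtract (3/4)·k_7 from 12*q**3 + 68/7*q**2 - 16/7*q → -100/7*q**2 - 100/7*q
  leading term q**2: subtract (2025/596218)·k_8 from -100/7*q**2 - 100/7*q → -482150/42587*q - 482150/42587
  leading term q: no divisor's leading term divides it; move -482150/42587*q to the remainder.
  leading term 1: no divisor's leading term divides it; move -482150/42587 to the remainder.
  remainder -482150/42587*q - 482150/42587 ≠ 0; add k_9 = -482150/42587*q - 482150/42587 to the basis.

The other S-polynomials (S(f_2,k_4), S(f_3,k_4), S(f_2,k_5), S(f_3,k_5), S(k_4,k_5), S(f_1,k_6), S(f_2,k_6), S(f_3,k_6), S(k_4,k_6), S(k_5,k_6), S(f_1,k_7), S(f_2,k_7), S(f_3,k_7), S(k_5,k_7), S(k_6,k_7), S(f_1,k_8), S(f_2,k_8), S(f_3,k_8), S(k_4,k_8), S(k_5,k_8), S(k_6,k_8), S(k_7,k_8), S(f_1,k_9), S(f_2,k_9), S(f_3,k_9), S(k_4,k_9), S(k_5,k_9), S(k_6,k_9), S(k_7,k_9), S(k_8,k_9)) all reduce to 0 modulo the current basis, so we have a Gröbner basis.
Inter-reduce: drop elements whose leading term is divisible by another's, tail-reduce, and make monic.
Reduced Gröbner basis: {p, q + 1}.
Label its elements g_1 = p, g_2 = q + 1.

Reduce h = -p*q + p - 4*q**2 - 3*q + 1 modulo G:
  leading term p*q: subtract (-q)·g_1 from -p*q + p - 4*q**2 - 3*q + 1 → p - 4*q**2 - 3*q + 1
  leading term p: subtract (1)·g_1 from p - 4*q**2 - 3*q + 1 → -4*q**2 - 3*q + 1
  leading term q**2: subtract (-4*q)·g_2 from -4*q**2 - 3*q + 1 → q + 1
  leading term q: subtract (1)·g_2 from q + 1 → 0
  normal form = 0.
Since the normal form is 0, h ∈ I.

-p*q + p - 4*q**2 - 3*q + 1 lies in I (it reduces to 0).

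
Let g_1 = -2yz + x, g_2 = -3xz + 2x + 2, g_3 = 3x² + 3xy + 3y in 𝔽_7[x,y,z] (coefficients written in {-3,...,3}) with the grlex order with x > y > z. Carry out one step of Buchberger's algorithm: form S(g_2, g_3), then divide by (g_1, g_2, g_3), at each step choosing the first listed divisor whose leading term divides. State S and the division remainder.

lcm(LM(g_2), LM(g_3)) = x²z.
S = (lcm/LT(g_2))·g_2 − (lcm/LT(g_3))·g_3 = -xyz - 3x² - yz - 3x.
Reduce S modulo (g_1, g_2, g_3) in that order:
  leading term xyz: subtract (-3x)·g_1 from -xyz - 3x² - yz - 3x → -yz - 3x
  leading term yz: subtract (-3)·g_1 from -yz - 3x → 0
The remainder is 0, so this S-polynomial contributes no new basis element.

S(g_2, g_3) = -xyz - 3x² - yz - 3x; remainder on division = 0.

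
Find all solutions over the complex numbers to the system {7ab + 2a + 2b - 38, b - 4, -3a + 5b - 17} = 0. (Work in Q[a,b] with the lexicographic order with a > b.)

Compute a lex Gröbner basis by Buchberger's algorithm.
f_1 = 7ab + 2a + 2b - 38, LT = ab.
f_2 = b - 4, LT = b.
f_3 = -3a + 5b - 17, LT = a.

The S-polynomials (S(f_1,f_2), S(f_1,f_3), S(f_2,f_3)) all reduce to 0 modulo the current basis, so we have a Gröbner basis.
Inter-reduce: drop elements whose leading term is divisible by another's, tail-reduce, and make monic.
Reduced Gröbner basis: {a - 1, b - 4}.

A lex Gröbner basis eliminates variables successively. Here b - 4 depends only on b, with roots {4}; lifting each root through the earlier basis elements recovers the full solutions.
  b = 4: the earlier basis element becomes a - 1 = 0, giving a = 1 — point (1, 4).
Check: every point annihilates each of the original generators.

{(1, 4)}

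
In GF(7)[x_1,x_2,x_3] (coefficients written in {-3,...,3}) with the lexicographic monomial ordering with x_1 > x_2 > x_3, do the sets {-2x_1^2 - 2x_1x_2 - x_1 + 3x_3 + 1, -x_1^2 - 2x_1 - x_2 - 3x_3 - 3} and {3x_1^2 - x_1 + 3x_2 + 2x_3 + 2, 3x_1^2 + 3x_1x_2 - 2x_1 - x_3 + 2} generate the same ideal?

Since reduced Gröbner bases are canonical representatives of ideals under a given ordering, it suffices to compute and compare them.
Buchberger on the first generating set:
f_1 = -2x_1^2 - 2x_1x_2 - x_1 + 3x_3 + 1, LT = x_1^2.
f_2 = -x_1^2 - 2x_1 - x_2 - 3x_3 - 3, LT = x_1^2.

S(f_1,f_2): lcm = x_1^2. S = x_1x_2 + 2x_1 - x_2 - x_3.
  reduce S modulo (f_1, f_2):
  remainder x_1x_2 + 2x_1 - x_2 - x_3 ≠ 0; add g_3 = x_1x_2 + 2x_1 - x_2 - x_3 to the basis.

S(f_1,g_3): lcm = x_1^2x_2. S = -2x_1^2 + x_1x_2^2 - 2x_1x_2 + x_1x_3 + 2x_2x_3 + 3x_2.
  reduce S modulo (f_1, f_2, g_3):
  remainder x_1x_3 - 2x_1 + x_2^2 + 3x_2x_3 + x_2 + 2x_3 - 1 ≠ 0; add g_4 = x_1x_3 - 2x_1 + x_2^2 + 3x_2x_3 + x_2 + 2x_3 - 1 to the basis.

S(g_3,g_4): lcm = x_1x_2x_3. S = 2x_1x_2 + 2x_1x_3 - x_2^3 - 3x_2^2x_3 - x_2^2 - 3x_2x_3 + x_2 - x_3^2.
  reduce S modulo (f_1, f_2, g_3, g_4):
  remainder -x_2^3 - 3x_2^2x_3 - 3x_2^2 - 2x_2x_3 + x_2 - x_3^2 - 2x_3 + 2 ≠ 0; add g_5 = -x_2^3 - 3x_2^2x_3 - 3x_2^2 - 2x_2x_3 + x_2 - x_3^2 - 2x_3 + 2 to the basis.

The other S-polynomials (S(f_2,g_3), S(f_1,g_4), S(f_2,g_4), S(f_1,g_5), S(f_2,g_5), S(g_3,g_5), S(g_4,g_5)) all reduce to 0 modulo the current basis, so we have a Gröbner basis.
Inter-reduce: drop elements whose leading term is divisible by another's, tail-reduce, and make monic.
Reduced Gröbner basis: {x_1^2 + 2x_1 + x_2 + 3x_3 + 3, x_1x_2 + 2x_1 - x_2 - x_3, x_1x_3 - 2x_1 + x_2^2 + 3x_2x_3 + x_2 + 2x_3 - 1, x_2^3 + 3x_2^2x_3 + 3x_2^2 + 2x_2x_3 - x_2 + x_3^2 + 2x_3 - 2}.

Buchberger on the second generating set:
h_1 = 3x_1^2 - x_1 + 3x_2 + 2x_3 + 2, LT = x_1^2.
h_2 = 3x_1^2 + 3x_1x_2 - 2x_1 - x_3 + 2, LT = x_1^2.

S(h_1,h_2): lcm = x_1^2. S = -x_1x_2 - 2x_1 + x_2 + x_3.
  reduce S modulo (h_1, h_2):
  remainder -x_1x_2 - 2x_1 + x_2 + x_3 ≠ 0; add k_3 = -x_1x_2 - 2x_1 + x_2 + x_3 to the basis.

S(h_1,k_3): lcm = x_1^2x_2. S = -2x_1^2 + 3x_1x_2 + x_1x_3 + x_2^2 + 3x_2x_3 + 3x_2.
  reduce S modulo (h_1, h_2, k_3):
  remainder x_1x_3 - 2x_1 + x_2^2 + 3x_2x_3 + x_2 + 2x_3 - 1 ≠ 0; add k_4 = x_1x_3 - 2x_1 + x_2^2 + 3x_2x_3 + x_2 + 2x_3 - 1 to the basis.

S(k_3,k_4): lcm = x_1x_2x_3. S = 2x_1x_2 + 2x_1x_3 - x_2^3 - 3x_2^2x_3 - x_2^2 - 3x_2x_3 + x_2 - x_3^2.
  reduce S modulo (h_1, h_2, k_3, k_4):
  remainder -x_2^3 - 3x_2^2x_3 - 3x_2^2 - 2x_2x_3 + x_2 - x_3^2 - 2x_3 + 2 ≠ 0; add k_5 = -x_2^3 - 3x_2^2x_3 - 3x_2^2 - 2x_2x_3 + x_2 - x_3^2 - 2x_3 + 2 to the basis.

The other S-polynomials (S(h_2,k_3), S(h_1,k_4), S(h_2,k_4), S(h_1,k_5), S(h_2,k_5), S(k_3,k_5), S(k_4,k_5)) all reduce to 0 modulo the current basis, so we have a Gröbner basis.
Inter-reduce: drop elements whose leading term is divisible by another's, tail-reduce, and make monic.
Reduced Gröbner basis: {x_1^2 + 2x_1 + x_2 + 3x_3 + 3, x_1x_2 + 2x_1 - x_2 - x_3, x_1x_3 - 2x_1 + x_2^2 + 3x_2x_3 + x_2 + 2x_3 - 1, x_2^3 + 3x_2^2x_3 + 3x_2^2 + 2x_2x_3 - x_2 + x_3^2 + 2x_3 - 2}.

Same reduced basis, so the two generating sets span the same ideal.
The choice of monomial ordering does not affect the verdict — as long as both bases are computed under the same ordering, their equality decides ideal equality.

Yes, the ideals are equal.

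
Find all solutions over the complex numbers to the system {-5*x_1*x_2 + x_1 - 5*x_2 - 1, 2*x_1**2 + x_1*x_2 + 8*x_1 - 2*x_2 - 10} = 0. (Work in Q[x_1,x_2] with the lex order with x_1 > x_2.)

{(1, 0), (-61/20 - sqrt(1801)/20, -38/15 + sqrt(1801)/15), (-61/20 + sqrt(1801)/20, -sqrt(1801)/15 - 38/15)}

Compute a lex Gröbner basis by Buchberger's algorithm.
f_1 = -5*x_1*x_2 + x_1 - 5*x_2 - 1, LT = x_1*x_2.
f_2 = 2*x_1**2 + x_1*x_2 + 8*x_1 - 2*x_2 - 10, LT = x_1**2.

S(f_1,f_2): lcm = x_1**2*x_2. S = -1/5*x_1**2 - 1/2*x_1*x_2**2 - 3*x_1*x_2 + 1/5*x_1 + x_2**2 + 5*x_2.
  reduce S modulo (f_1, f_2):
  remainder 2/5*x_1 + 3/2*x_2**2 + 79/10*x_2 - 2/5 ≠ 0; add h_3 = 2/5*x_1 + 3/2*x_2**2 + 79/10*x_2 - 2/5 to the basis.

S(f_1,h_3): lcm = x_1*x_2. S = -1/5*x_1 - 15/4*x_2**3 - 79/4*x_2**2 + 2*x_2 + 1/5.
  reduce S modulo (f_1, f_2, h_3):
  remainder -15/4*x_2**3 - 19*x_2**2 + 119/20*x_2 ≠ 0; add h_4 = -15/4*x_2**3 - 19*x_2**2 + 119/20*x_2 to the basis.

The other S-polynomials (S(f_2,h_3), S(f_1,h_4), S(f_2,h_4), S(h_3,h_4)) all reduce to 0 modulo the current basis, so we have a Gröbner basis.
Inter-reduce: drop elements whose leading term is divisible by another's, tail-reduce, and make monic.
Reduced Gröbner basis: {x_1 + 15/4*x_2**2 + 79/4*x_2 - 1, x_2**3 + 76/15*x_2**2 - 119/75*x_2}.

The lex basis is triangular: the last element involves only x_2. Solving x_2**3 + 76/15*x_2**2 - 119/75*x_2 = 0 gives x_2 ∈ {0, -38/15 + sqrt(1801)/15, -sqrt(1801)/15 - 38/15}; substituting each value into the earlier elements determines the remaining variables.
  x_2 = 0: the earlier basis element becomes x_1 - 1 = 0, giving x_1 = 1 — point (1, 0).
  x_2 = -38/15 + sqrt(1801)/15: the earlier basis element becomes x_1 + sqrt(1801)/20 + 61/20 = 0, giving x_1 = -61/20 - sqrt(1801)/20 — point (-61/20 - sqrt(1801)/20, -38/15 + sqrt(1801)/15).
  x_2 = -sqrt(1801)/15 - 38/15: the earlier basis element becomes x_1 - sqrt(1801)/20 + 61/20 = 0, giving x_1 = -61/20 + sqrt(1801)/20 — point (-61/20 + sqrt(1801)/20, -sqrt(1801)/15 - 38/15).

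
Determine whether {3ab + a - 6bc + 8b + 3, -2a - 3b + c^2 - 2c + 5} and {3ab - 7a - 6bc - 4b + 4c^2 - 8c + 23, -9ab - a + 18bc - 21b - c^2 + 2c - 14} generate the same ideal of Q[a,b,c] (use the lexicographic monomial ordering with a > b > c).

Equality of ideals is decidable: compute both reduced Gröbner bases (unique for the ordering) and check whether they agree.
Buchberger on the first generating set:
f_1 = 3ab + a - 6bc + 8b + 3, LT = ab.
f_2 = -2a - 3b + c^2 - 2c + 5, LT = a.

S(f_1,f_2): lcm = ab. S = 1/3a - 3/2b^2 + 1/2bc^2 - 3bc + 31/6b + 1.
  leading term a: subtract (-1/6)·f_2 from 1/3a - 3/2b^2 + 1/2bc^2 - 3bc + 31/6b + 1 → -3/2b^2 + 1/2bc^2 - 3bc + 14/3b + 1/6c^2 - 1/3c + 11/6
  leading term b^2: no divisor's leading term divides it; move -3/2b^2 to the remainder.
  leading term bc^2: no divisor's leading term divides it; move 1/2bc^2 to the remainder.
  leading term bc: no divisor's leading term divides it; move -3bc to the remainder.
  leading term b: no divisor's leading term divides it; move 14/3b to the remainder.
  leading term c^2: no divisor's leading term divides it; move 1/6c^2 to the remainder.
  leading term c: no divisor's leading term divides it; move -1/3c to the remainder.
  leading term 1: no divisor's leading term divides it; move 11/6 to the remainder.
  remainder -3/2b^2 + 1/2bc^2 - 3bc + 14/3b + 1/6c^2 - 1/3c + 11/6 ≠ 0; add g_3 = -3/2b^2 + 1/2bc^2 - 3bc + 14/3b + 1/6c^2 - 1/3c + 11/6 to the basis.

The other S-polynomials (S(f_1,g_3), S(f_2,g_3)) all reduce to 0 modulo the current basis, so we have a Gröbner basis.
Inter-reduce: drop elements whose leading term is divisible by another's, tail-reduce, and make monic.
Reduced Gröbner basis: {a + 3/2b - 1/2c^2 + c - 5/2, b^2 - 1/3bc^2 + 2bc - 28/9b - 1/9c^2 + 2/9c - 11/9}.

Buchberger on the second generating set:
h_1 = 3ab - 7a - 6bc - 4b + 4c^2 - 8c + 23, LT = ab.
h_2 = -9ab - a + 18bc - 21b - c^2 + 2c - 14, LT = ab.

S(h_1,h_2): lcm = ab. S = -22/9a - 11/3b + 11/9c^2 - 22/9c + 55/9.
  leading term a: no divisor's leading term divides it; move -22/9a to the remainder.
  leading term b: no divisor's leading term divides it; move -11/3b to the remainder.
  leading term c^2: no divisor's leading term divides it; move 11/9c^2 to the remainder.
  leading term c: no divisor's leading term divides it; move -22/9c to the remainder.
  leading term 1: no divisor's leading term divides it; move 55/9 to the remainder.
  remainder -22/9a - 11/3b + 11/9c^2 - 22/9c + 55/9 ≠ 0; add k_3 = -22/9a - 11/3b + 11/9c^2 - 22/9c + 55/9 to the basis.

S(h_1,k_3): lcm = ab. S = -7/3a - 3/2b^2 + 1/2bc^2 - 3bc + 7/6b + 4/3c^2 - 8/3c + 23/3.
  leading term a: subtract (21/22)·k_3 from -7/3a - 3/2b^2 + 1/2bc^2 - 3bc + 7/6b + 4/3c^2 - 8/3c + 23/3 → -3/2b^2 + 1/2bc^2 - 3bc + 14/3b + 1/6c^2 - 1/3c + 11/6
  leading term b^2: no divisor's leading term divides it; move -3/2b^2 to the remainder.
  leading term bc^2: no divisor's leading term divides it; move 1/2bc^2 to the remainder.
  leading term bc: no divisor's leading term divides it; move -3bc to the remainder.
  leading term b: no divisor's leading term divides it; move 14/3b to the remainder.
  leading term c^2: no divisor's leading term divides it; move 1/6c^2 to the remainder.
  leading term c: no divisor's leading term divides it; move -1/3c to the remainder.
  leading term 1: no divisor's leading term divides it; move 11/6 to the remainder.
  remainder -3/2b^2 + 1/2bc^2 - 3bc + 14/3b + 1/6c^2 - 1/3c + 11/6 ≠ 0; add k_4 = -3/2b^2 + 1/2bc^2 - 3bc + 14/3b + 1/6c^2 - 1/3c + 11/6 to the basis.

The other S-polynomials (S(h_2,k_3), S(h_1,k_4), S(h_2,k_4), S(k_3,k_4)) all reduce to 0 modulo the current basis, so we have a Gröbner basis.
Inter-reduce: drop elements whose leading term is divisible by another's, tail-reduce, and make monic.
Reduced Gröbner basis: {a + 3/2b - 1/2c^2 + c - 5/2, b^2 - 1/3bc^2 + 2bc - 28/9b - 1/9c^2 + 2/9c - 11/9}.

Same reduced basis, so the two generating sets span the same ideal.

Yes, the ideals are equal.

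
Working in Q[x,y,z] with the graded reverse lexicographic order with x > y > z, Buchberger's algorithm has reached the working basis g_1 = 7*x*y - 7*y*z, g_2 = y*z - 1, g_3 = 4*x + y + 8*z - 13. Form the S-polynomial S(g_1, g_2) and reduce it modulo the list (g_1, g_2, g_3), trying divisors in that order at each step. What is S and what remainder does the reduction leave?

lcm(LM(g_1), LM(g_2)) = x*y*z.
S = (lcm/LT(g_1))·g_1 − (lcm/LT(g_2))·g_2 = -y*z**2 + x.
Reduce S modulo (g_1, g_2, g_3) in that order:
  leading term y*z**2: subtract (-z)·g_2 from -y*z**2 + x → x - z
  leading term x: subtract (1/4)·g_3 from x - z → -1/4*y - 3*z + 13/4
  leading term y: no divisor's leading term divides it; move -1/4*y to the remainder.
  leading term z: no divisor's leading term divides it; move -3*z to the remainder.
  leading term 1: no divisor's leading term divides it; move 13/4 to the remainder.
The remainder -1/4*y - 3*z + 13/4 is nonzero, so it would be added as the next basis element.

S(g_1, g_2) = -y*z**2 + x; remainder on division = -1/4*y - 3*z + 13/4.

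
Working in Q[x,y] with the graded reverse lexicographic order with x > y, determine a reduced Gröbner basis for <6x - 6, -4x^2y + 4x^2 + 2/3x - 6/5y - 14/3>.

f_1 = 6x - 6, LT = x.
f_2 = -4x^2y + 4x^2 + 2/3x - 6/5y - 14/3, LT = x^2y.

S(f_1,f_2): lcm = x^2y. S = x^2 - xy + 1/6x - 3/10y - 7/6.
  leading term x^2: subtract (1/6x)·f_1 from x^2 - xy + 1/6x - 3/10y - 7/6 → -xy + 7/6x - 3/10y - 7/6
  leading term xy: subtract (-1/6y)·f_1 from -xy + 7/6x - 3/10y - 7/6 → 7/6x - 13/10y - 7/6
  leading term x: subtract (7/36)·f_1 from 7/6x - 13/10y - 7/6 → -13/10y
  leading term y: no divisor's leading term divides it; move -13/10y to the remainder.
  remainder -13/10y ≠ 0; add g_3 = -13/10y to the basis.

The other S-polynomials (S(f_1,g_3), S(f_2,g_3)) all reduce to 0 modulo the current basis, so we have a Gröbner basis.
Inter-reduce: drop elements whose leading term is divisible by another's, tail-reduce, and make monic.

G = {x - 1, y}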